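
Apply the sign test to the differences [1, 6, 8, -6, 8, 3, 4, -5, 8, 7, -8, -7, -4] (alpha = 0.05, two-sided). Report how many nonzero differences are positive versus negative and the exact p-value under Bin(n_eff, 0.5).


Step 1: Discard zero differences. Original n = 13; n_eff = number of nonzero differences = 13.
Nonzero differences (with sign): +1, +6, +8, -6, +8, +3, +4, -5, +8, +7, -8, -7, -4
Step 2: Count signs: positive = 8, negative = 5.
Step 3: Under H0: P(positive) = 0.5, so the number of positives S ~ Bin(13, 0.5).
Step 4: Two-sided exact p-value = sum of Bin(13,0.5) probabilities at or below the observed probability = 0.581055.
Step 5: alpha = 0.05. fail to reject H0.

n_eff = 13, pos = 8, neg = 5, p = 0.581055, fail to reject H0.


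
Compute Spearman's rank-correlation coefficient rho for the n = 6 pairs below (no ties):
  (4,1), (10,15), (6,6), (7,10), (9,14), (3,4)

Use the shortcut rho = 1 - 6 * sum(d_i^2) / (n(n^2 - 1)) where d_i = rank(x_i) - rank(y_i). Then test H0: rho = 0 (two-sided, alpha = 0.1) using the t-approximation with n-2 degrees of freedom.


Step 1: Rank x and y separately (midranks; no ties here).
rank(x): 4->2, 10->6, 6->3, 7->4, 9->5, 3->1
rank(y): 1->1, 15->6, 6->3, 10->4, 14->5, 4->2
Step 2: d_i = R_x(i) - R_y(i); compute d_i^2.
  (2-1)^2=1, (6-6)^2=0, (3-3)^2=0, (4-4)^2=0, (5-5)^2=0, (1-2)^2=1
sum(d^2) = 2.
Step 3: rho = 1 - 6*2 / (6*(6^2 - 1)) = 1 - 12/210 = 0.942857.
Step 4: Under H0, t = rho * sqrt((n-2)/(1-rho^2)) = 5.6595 ~ t(4).
Step 5: Two-sided p-value from the t-distribution with 4 df = 0.004805.
Step 6: alpha = 0.1. reject H0.

rho = 0.9429, p = 0.004805, reject H0 at alpha = 0.1.


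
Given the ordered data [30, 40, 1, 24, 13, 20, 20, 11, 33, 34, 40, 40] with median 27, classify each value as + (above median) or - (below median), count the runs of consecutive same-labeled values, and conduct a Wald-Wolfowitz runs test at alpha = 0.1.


Step 1: Compute median = 27; label A = above, B = below.
Labels in order: AABBBBBBAAAA  (n_A = 6, n_B = 6)
Step 2: Count runs R = 3.
Step 3: Under H0 (random ordering), E[R] = 2*n_A*n_B/(n_A+n_B) + 1 = 2*6*6/12 + 1 = 7.0000.
        Var[R] = 2*n_A*n_B*(2*n_A*n_B - n_A - n_B) / ((n_A+n_B)^2 * (n_A+n_B-1)) = 4320/1584 = 2.7273.
        SD[R] = 1.6514.
Step 4: Continuity-corrected z = (R + 0.5 - E[R]) / SD[R] = (3 + 0.5 - 7.0000) / 1.6514 = -2.1194.
Step 5: Two-sided p-value via normal approximation = 2*(1 - Phi(|z|)) = 0.034060.
Step 6: alpha = 0.1. reject H0.

R = 3, z = -2.1194, p = 0.034060, reject H0.


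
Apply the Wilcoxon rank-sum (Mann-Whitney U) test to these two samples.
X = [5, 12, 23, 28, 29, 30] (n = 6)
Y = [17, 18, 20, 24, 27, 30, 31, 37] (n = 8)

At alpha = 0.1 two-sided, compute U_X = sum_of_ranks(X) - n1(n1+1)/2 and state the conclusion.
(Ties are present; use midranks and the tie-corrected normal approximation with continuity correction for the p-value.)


Step 1: Combine and sort all 14 observations; assign midranks.
sorted (value, group): (5,X), (12,X), (17,Y), (18,Y), (20,Y), (23,X), (24,Y), (27,Y), (28,X), (29,X), (30,X), (30,Y), (31,Y), (37,Y)
ranks: 5->1, 12->2, 17->3, 18->4, 20->5, 23->6, 24->7, 27->8, 28->9, 29->10, 30->11.5, 30->11.5, 31->13, 37->14
Step 2: Rank sum for X: R1 = 1 + 2 + 6 + 9 + 10 + 11.5 = 39.5.
Step 3: U_X = R1 - n1(n1+1)/2 = 39.5 - 6*7/2 = 39.5 - 21 = 18.5.
       U_Y = n1*n2 - U_X = 48 - 18.5 = 29.5.
Step 4: Ties are present, so use the tie-corrected normal approximation (with continuity correction) for the p-value.
Step 5: p-value = 0.518145; compare to alpha = 0.1. fail to reject H0.

U_X = 18.5, p = 0.518145, fail to reject H0 at alpha = 0.1.


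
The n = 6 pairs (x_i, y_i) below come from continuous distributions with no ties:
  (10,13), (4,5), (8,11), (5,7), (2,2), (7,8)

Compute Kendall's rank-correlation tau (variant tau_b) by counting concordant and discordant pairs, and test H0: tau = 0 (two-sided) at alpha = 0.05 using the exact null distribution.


Step 1: Enumerate the 15 unordered pairs (i,j) with i<j and classify each by sign(x_j-x_i) * sign(y_j-y_i).
  (1,2):dx=-6,dy=-8->C; (1,3):dx=-2,dy=-2->C; (1,4):dx=-5,dy=-6->C; (1,5):dx=-8,dy=-11->C
  (1,6):dx=-3,dy=-5->C; (2,3):dx=+4,dy=+6->C; (2,4):dx=+1,dy=+2->C; (2,5):dx=-2,dy=-3->C
  (2,6):dx=+3,dy=+3->C; (3,4):dx=-3,dy=-4->C; (3,5):dx=-6,dy=-9->C; (3,6):dx=-1,dy=-3->C
  (4,5):dx=-3,dy=-5->C; (4,6):dx=+2,dy=+1->C; (5,6):dx=+5,dy=+6->C
Step 2: C = 15, D = 0, total pairs = 15.
Step 3: tau = (C - D)/(n(n-1)/2) = (15 - 0)/15 = 1.000000.
Step 4: Exact two-sided p-value (enumerate n! = 720 permutations of y under H0): p = 0.002778.
Step 5: alpha = 0.05. reject H0.

tau_b = 1.0000 (C=15, D=0), p = 0.002778, reject H0.


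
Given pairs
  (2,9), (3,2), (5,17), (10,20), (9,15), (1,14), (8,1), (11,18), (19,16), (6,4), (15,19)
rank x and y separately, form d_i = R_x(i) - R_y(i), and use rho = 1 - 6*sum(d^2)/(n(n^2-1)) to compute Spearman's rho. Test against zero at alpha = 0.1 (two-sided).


Step 1: Rank x and y separately (midranks; no ties here).
rank(x): 2->2, 3->3, 5->4, 10->8, 9->7, 1->1, 8->6, 11->9, 19->11, 6->5, 15->10
rank(y): 9->4, 2->2, 17->8, 20->11, 15->6, 14->5, 1->1, 18->9, 16->7, 4->3, 19->10
Step 2: d_i = R_x(i) - R_y(i); compute d_i^2.
  (2-4)^2=4, (3-2)^2=1, (4-8)^2=16, (8-11)^2=9, (7-6)^2=1, (1-5)^2=16, (6-1)^2=25, (9-9)^2=0, (11-7)^2=16, (5-3)^2=4, (10-10)^2=0
sum(d^2) = 92.
Step 3: rho = 1 - 6*92 / (11*(11^2 - 1)) = 1 - 552/1320 = 0.581818.
Step 4: Under H0, t = rho * sqrt((n-2)/(1-rho^2)) = 2.1461 ~ t(9).
Step 5: Two-sided p-value from the t-distribution with 9 df = 0.060420.
Step 6: alpha = 0.1. reject H0.

rho = 0.5818, p = 0.060420, reject H0 at alpha = 0.1.


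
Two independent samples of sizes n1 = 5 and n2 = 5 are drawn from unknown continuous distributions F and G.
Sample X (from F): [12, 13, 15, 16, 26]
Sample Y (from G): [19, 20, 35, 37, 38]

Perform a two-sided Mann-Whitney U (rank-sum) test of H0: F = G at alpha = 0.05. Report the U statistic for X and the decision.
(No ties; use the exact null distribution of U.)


Step 1: Combine and sort all 10 observations; assign midranks.
sorted (value, group): (12,X), (13,X), (15,X), (16,X), (19,Y), (20,Y), (26,X), (35,Y), (37,Y), (38,Y)
ranks: 12->1, 13->2, 15->3, 16->4, 19->5, 20->6, 26->7, 35->8, 37->9, 38->10
Step 2: Rank sum for X: R1 = 1 + 2 + 3 + 4 + 7 = 17.
Step 3: U_X = R1 - n1(n1+1)/2 = 17 - 5*6/2 = 17 - 15 = 2.
       U_Y = n1*n2 - U_X = 25 - 2 = 23.
Step 4: No ties, so the exact null distribution of U (based on enumerating the C(10,5) = 252 equally likely rank assignments) gives the two-sided p-value.
Step 5: p-value = 0.031746; compare to alpha = 0.05. reject H0.

U_X = 2, p = 0.031746, reject H0 at alpha = 0.05.


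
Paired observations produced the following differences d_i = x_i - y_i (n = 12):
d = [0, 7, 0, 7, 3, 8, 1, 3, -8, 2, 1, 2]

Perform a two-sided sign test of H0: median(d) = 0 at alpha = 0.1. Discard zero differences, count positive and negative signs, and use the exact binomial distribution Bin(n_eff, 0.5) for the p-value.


Step 1: Discard zero differences. Original n = 12; n_eff = number of nonzero differences = 10.
Nonzero differences (with sign): +7, +7, +3, +8, +1, +3, -8, +2, +1, +2
Step 2: Count signs: positive = 9, negative = 1.
Step 3: Under H0: P(positive) = 0.5, so the number of positives S ~ Bin(10, 0.5).
Step 4: Two-sided exact p-value = sum of Bin(10,0.5) probabilities at or below the observed probability = 0.021484.
Step 5: alpha = 0.1. reject H0.

n_eff = 10, pos = 9, neg = 1, p = 0.021484, reject H0.


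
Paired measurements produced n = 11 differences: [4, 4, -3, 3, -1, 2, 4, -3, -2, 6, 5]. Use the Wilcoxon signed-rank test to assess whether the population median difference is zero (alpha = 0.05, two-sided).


Step 1: Drop any zero differences (none here) and take |d_i|.
|d| = [4, 4, 3, 3, 1, 2, 4, 3, 2, 6, 5]
Step 2: Midrank |d_i| (ties get averaged ranks).
ranks: |4|->8, |4|->8, |3|->5, |3|->5, |1|->1, |2|->2.5, |4|->8, |3|->5, |2|->2.5, |6|->11, |5|->10
Step 3: Attach original signs; sum ranks with positive sign and with negative sign.
W+ = 8 + 8 + 5 + 2.5 + 8 + 11 + 10 = 52.5
W- = 5 + 1 + 5 + 2.5 = 13.5
(Check: W+ + W- = 66 should equal n(n+1)/2 = 66.)
Step 4: Test statistic W = min(W+, W-) = 13.5.
Step 5: Ties in |d|, so use the tie-corrected normal approximation.
        E[W] = n(n+1)/4 = 11*12/4 = 33.
        Tie groups: |d|=2 (t=2), |d|=3 (t=3), |d|=4 (t=3); sum(t^3 - t) = 54.
        Var[W] = n(n+1)(2n+1)/24 - sum(t^3-t)/48 = 3036/24 - 54/48 = 125.375.
        z = (W - E[W]) / sqrt(Var[W]) = (13.5 - 33) / 11.1971 = -1.7415.
        Two-sided p = 2*Phi(z) = 0.081592.
Step 6: alpha = 0.05. fail to reject H0.

W+ = 52.5, W- = 13.5, W = min = 13.5, p = 0.081592, fail to reject H0.


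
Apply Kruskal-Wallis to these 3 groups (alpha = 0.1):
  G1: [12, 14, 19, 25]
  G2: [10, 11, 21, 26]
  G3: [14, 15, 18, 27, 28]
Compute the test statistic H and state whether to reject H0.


Step 1: Combine all N = 13 observations and assign midranks.
sorted (value, group, rank): (10,G2,1), (11,G2,2), (12,G1,3), (14,G1,4.5), (14,G3,4.5), (15,G3,6), (18,G3,7), (19,G1,8), (21,G2,9), (25,G1,10), (26,G2,11), (27,G3,12), (28,G3,13)
Step 2: Sum ranks within each group.
R_1 = 25.5 (n_1 = 4)
R_2 = 23 (n_2 = 4)
R_3 = 42.5 (n_3 = 5)
Step 3: H = 12/(N(N+1)) * sum(R_i^2/n_i) - 3(N+1)
     = 12/(13*14) * (25.5^2/4 + 23^2/4 + 42.5^2/5) - 3*14
     = 0.065934 * 656.062 - 42
     = 1.256868.
Step 4: Ties present; correction factor C = 1 - 6/(13^3 - 13) = 0.997253. Corrected H = 1.256868 / 0.997253 = 1.260331.
Step 5: Under H0, H ~ chi^2(2); p-value = 0.532504.
Step 6: alpha = 0.1. fail to reject H0.

H = 1.2603, df = 2, p = 0.532504, fail to reject H0.


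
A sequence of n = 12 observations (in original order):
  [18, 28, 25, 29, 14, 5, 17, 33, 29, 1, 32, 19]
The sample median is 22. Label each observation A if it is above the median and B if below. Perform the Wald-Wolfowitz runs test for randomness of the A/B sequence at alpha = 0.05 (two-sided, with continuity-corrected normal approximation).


Step 1: Compute median = 22; label A = above, B = below.
Labels in order: BAAABBBAABAB  (n_A = 6, n_B = 6)
Step 2: Count runs R = 7.
Step 3: Under H0 (random ordering), E[R] = 2*n_A*n_B/(n_A+n_B) + 1 = 2*6*6/12 + 1 = 7.0000.
        Var[R] = 2*n_A*n_B*(2*n_A*n_B - n_A - n_B) / ((n_A+n_B)^2 * (n_A+n_B-1)) = 4320/1584 = 2.7273.
        SD[R] = 1.6514.
Step 4: R = E[R], so z = 0 with no continuity correction.
Step 5: Two-sided p-value via normal approximation = 2*(1 - Phi(|z|)) = 1.000000.
Step 6: alpha = 0.05. fail to reject H0.

R = 7, z = 0.0000, p = 1.000000, fail to reject H0.


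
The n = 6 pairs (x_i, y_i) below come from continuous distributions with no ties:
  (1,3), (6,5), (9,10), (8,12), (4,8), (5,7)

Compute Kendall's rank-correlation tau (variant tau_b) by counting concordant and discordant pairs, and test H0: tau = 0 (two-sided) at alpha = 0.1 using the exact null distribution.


Step 1: Enumerate the 15 unordered pairs (i,j) with i<j and classify each by sign(x_j-x_i) * sign(y_j-y_i).
  (1,2):dx=+5,dy=+2->C; (1,3):dx=+8,dy=+7->C; (1,4):dx=+7,dy=+9->C; (1,5):dx=+3,dy=+5->C
  (1,6):dx=+4,dy=+4->C; (2,3):dx=+3,dy=+5->C; (2,4):dx=+2,dy=+7->C; (2,5):dx=-2,dy=+3->D
  (2,6):dx=-1,dy=+2->D; (3,4):dx=-1,dy=+2->D; (3,5):dx=-5,dy=-2->C; (3,6):dx=-4,dy=-3->C
  (4,5):dx=-4,dy=-4->C; (4,6):dx=-3,dy=-5->C; (5,6):dx=+1,dy=-1->D
Step 2: C = 11, D = 4, total pairs = 15.
Step 3: tau = (C - D)/(n(n-1)/2) = (11 - 4)/15 = 0.466667.
Step 4: Exact two-sided p-value (enumerate n! = 720 permutations of y under H0): p = 0.272222.
Step 5: alpha = 0.1. fail to reject H0.

tau_b = 0.4667 (C=11, D=4), p = 0.272222, fail to reject H0.


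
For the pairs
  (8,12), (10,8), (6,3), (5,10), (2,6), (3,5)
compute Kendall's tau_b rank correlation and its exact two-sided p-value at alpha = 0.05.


Step 1: Enumerate the 15 unordered pairs (i,j) with i<j and classify each by sign(x_j-x_i) * sign(y_j-y_i).
  (1,2):dx=+2,dy=-4->D; (1,3):dx=-2,dy=-9->C; (1,4):dx=-3,dy=-2->C; (1,5):dx=-6,dy=-6->C
  (1,6):dx=-5,dy=-7->C; (2,3):dx=-4,dy=-5->C; (2,4):dx=-5,dy=+2->D; (2,5):dx=-8,dy=-2->C
  (2,6):dx=-7,dy=-3->C; (3,4):dx=-1,dy=+7->D; (3,5):dx=-4,dy=+3->D; (3,6):dx=-3,dy=+2->D
  (4,5):dx=-3,dy=-4->C; (4,6):dx=-2,dy=-5->C; (5,6):dx=+1,dy=-1->D
Step 2: C = 9, D = 6, total pairs = 15.
Step 3: tau = (C - D)/(n(n-1)/2) = (9 - 6)/15 = 0.200000.
Step 4: Exact two-sided p-value (enumerate n! = 720 permutations of y under H0): p = 0.719444.
Step 5: alpha = 0.05. fail to reject H0.

tau_b = 0.2000 (C=9, D=6), p = 0.719444, fail to reject H0.


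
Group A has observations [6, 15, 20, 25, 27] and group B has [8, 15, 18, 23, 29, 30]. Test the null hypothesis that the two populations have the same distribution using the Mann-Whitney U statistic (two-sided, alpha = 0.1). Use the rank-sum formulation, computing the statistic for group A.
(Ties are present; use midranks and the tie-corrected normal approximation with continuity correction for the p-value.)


Step 1: Combine and sort all 11 observations; assign midranks.
sorted (value, group): (6,X), (8,Y), (15,X), (15,Y), (18,Y), (20,X), (23,Y), (25,X), (27,X), (29,Y), (30,Y)
ranks: 6->1, 8->2, 15->3.5, 15->3.5, 18->5, 20->6, 23->7, 25->8, 27->9, 29->10, 30->11
Step 2: Rank sum for X: R1 = 1 + 3.5 + 6 + 8 + 9 = 27.5.
Step 3: U_X = R1 - n1(n1+1)/2 = 27.5 - 5*6/2 = 27.5 - 15 = 12.5.
       U_Y = n1*n2 - U_X = 30 - 12.5 = 17.5.
Step 4: Ties are present, so use the tie-corrected normal approximation (with continuity correction) for the p-value.
Step 5: p-value = 0.714379; compare to alpha = 0.1. fail to reject H0.

U_X = 12.5, p = 0.714379, fail to reject H0 at alpha = 0.1.


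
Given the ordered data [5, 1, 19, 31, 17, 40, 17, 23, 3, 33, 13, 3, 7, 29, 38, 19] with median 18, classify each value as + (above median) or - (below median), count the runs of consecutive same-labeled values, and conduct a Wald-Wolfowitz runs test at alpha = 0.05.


Step 1: Compute median = 18; label A = above, B = below.
Labels in order: BBAABABABABBBAAA  (n_A = 8, n_B = 8)
Step 2: Count runs R = 10.
Step 3: Under H0 (random ordering), E[R] = 2*n_A*n_B/(n_A+n_B) + 1 = 2*8*8/16 + 1 = 9.0000.
        Var[R] = 2*n_A*n_B*(2*n_A*n_B - n_A - n_B) / ((n_A+n_B)^2 * (n_A+n_B-1)) = 14336/3840 = 3.7333.
        SD[R] = 1.9322.
Step 4: Continuity-corrected z = (R - 0.5 - E[R]) / SD[R] = (10 - 0.5 - 9.0000) / 1.9322 = 0.2588.
Step 5: Two-sided p-value via normal approximation = 2*(1 - Phi(|z|)) = 0.795809.
Step 6: alpha = 0.05. fail to reject H0.

R = 10, z = 0.2588, p = 0.795809, fail to reject H0.


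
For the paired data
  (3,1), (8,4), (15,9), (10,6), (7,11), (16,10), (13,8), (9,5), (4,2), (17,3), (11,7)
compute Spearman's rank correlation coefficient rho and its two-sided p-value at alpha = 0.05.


Step 1: Rank x and y separately (midranks; no ties here).
rank(x): 3->1, 8->4, 15->9, 10->6, 7->3, 16->10, 13->8, 9->5, 4->2, 17->11, 11->7
rank(y): 1->1, 4->4, 9->9, 6->6, 11->11, 10->10, 8->8, 5->5, 2->2, 3->3, 7->7
Step 2: d_i = R_x(i) - R_y(i); compute d_i^2.
  (1-1)^2=0, (4-4)^2=0, (9-9)^2=0, (6-6)^2=0, (3-11)^2=64, (10-10)^2=0, (8-8)^2=0, (5-5)^2=0, (2-2)^2=0, (11-3)^2=64, (7-7)^2=0
sum(d^2) = 128.
Step 3: rho = 1 - 6*128 / (11*(11^2 - 1)) = 1 - 768/1320 = 0.418182.
Step 4: Under H0, t = rho * sqrt((n-2)/(1-rho^2)) = 1.3811 ~ t(9).
Step 5: Two-sided p-value from the t-distribution with 9 df = 0.200570.
Step 6: alpha = 0.05. fail to reject H0.

rho = 0.4182, p = 0.200570, fail to reject H0 at alpha = 0.05.


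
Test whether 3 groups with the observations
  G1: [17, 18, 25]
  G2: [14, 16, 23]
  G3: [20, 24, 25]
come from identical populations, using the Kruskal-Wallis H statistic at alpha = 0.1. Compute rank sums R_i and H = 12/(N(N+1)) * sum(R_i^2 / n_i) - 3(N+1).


Step 1: Combine all N = 9 observations and assign midranks.
sorted (value, group, rank): (14,G2,1), (16,G2,2), (17,G1,3), (18,G1,4), (20,G3,5), (23,G2,6), (24,G3,7), (25,G1,8.5), (25,G3,8.5)
Step 2: Sum ranks within each group.
R_1 = 15.5 (n_1 = 3)
R_2 = 9 (n_2 = 3)
R_3 = 20.5 (n_3 = 3)
Step 3: H = 12/(N(N+1)) * sum(R_i^2/n_i) - 3(N+1)
     = 12/(9*10) * (15.5^2/3 + 9^2/3 + 20.5^2/3) - 3*10
     = 0.133333 * 247.167 - 30
     = 2.955556.
Step 4: Ties present; correction factor C = 1 - 6/(9^3 - 9) = 0.991667. Corrected H = 2.955556 / 0.991667 = 2.980392.
Step 5: Under H0, H ~ chi^2(2); p-value = 0.225328.
Step 6: alpha = 0.1. fail to reject H0.

H = 2.9804, df = 2, p = 0.225328, fail to reject H0.


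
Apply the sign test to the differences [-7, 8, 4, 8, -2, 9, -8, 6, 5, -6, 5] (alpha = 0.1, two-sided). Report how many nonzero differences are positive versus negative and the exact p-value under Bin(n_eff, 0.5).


Step 1: Discard zero differences. Original n = 11; n_eff = number of nonzero differences = 11.
Nonzero differences (with sign): -7, +8, +4, +8, -2, +9, -8, +6, +5, -6, +5
Step 2: Count signs: positive = 7, negative = 4.
Step 3: Under H0: P(positive) = 0.5, so the number of positives S ~ Bin(11, 0.5).
Step 4: Two-sided exact p-value = sum of Bin(11,0.5) probabilities at or below the observed probability = 0.548828.
Step 5: alpha = 0.1. fail to reject H0.

n_eff = 11, pos = 7, neg = 4, p = 0.548828, fail to reject H0.


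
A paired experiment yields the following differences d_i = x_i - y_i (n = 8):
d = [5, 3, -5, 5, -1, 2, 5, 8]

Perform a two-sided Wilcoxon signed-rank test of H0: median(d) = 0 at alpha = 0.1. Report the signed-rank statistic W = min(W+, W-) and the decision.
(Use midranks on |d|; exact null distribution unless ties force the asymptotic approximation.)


Step 1: Drop any zero differences (none here) and take |d_i|.
|d| = [5, 3, 5, 5, 1, 2, 5, 8]
Step 2: Midrank |d_i| (ties get averaged ranks).
ranks: |5|->5.5, |3|->3, |5|->5.5, |5|->5.5, |1|->1, |2|->2, |5|->5.5, |8|->8
Step 3: Attach original signs; sum ranks with positive sign and with negative sign.
W+ = 5.5 + 3 + 5.5 + 2 + 5.5 + 8 = 29.5
W- = 5.5 + 1 = 6.5
(Check: W+ + W- = 36 should equal n(n+1)/2 = 36.)
Step 4: Test statistic W = min(W+, W-) = 6.5.
Step 5: Ties in |d|, so use the tie-corrected normal approximation.
        E[W] = n(n+1)/4 = 8*9/4 = 18.
        Tie groups: |d|=5 (t=4); sum(t^3 - t) = 60.
        Var[W] = n(n+1)(2n+1)/24 - sum(t^3-t)/48 = 1224/24 - 60/48 = 49.75.
        z = (W - E[W]) / sqrt(Var[W]) = (6.5 - 18) / 7.0534 = -1.6304.
        Two-sided p = 2*Phi(z) = 0.103011.
Step 6: alpha = 0.1. fail to reject H0.

W+ = 29.5, W- = 6.5, W = min = 6.5, p = 0.103011, fail to reject H0.


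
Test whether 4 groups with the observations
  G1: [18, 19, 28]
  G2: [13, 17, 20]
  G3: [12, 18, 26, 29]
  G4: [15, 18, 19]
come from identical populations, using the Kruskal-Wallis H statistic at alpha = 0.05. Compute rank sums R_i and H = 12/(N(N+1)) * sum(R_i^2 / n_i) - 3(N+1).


Step 1: Combine all N = 13 observations and assign midranks.
sorted (value, group, rank): (12,G3,1), (13,G2,2), (15,G4,3), (17,G2,4), (18,G1,6), (18,G3,6), (18,G4,6), (19,G1,8.5), (19,G4,8.5), (20,G2,10), (26,G3,11), (28,G1,12), (29,G3,13)
Step 2: Sum ranks within each group.
R_1 = 26.5 (n_1 = 3)
R_2 = 16 (n_2 = 3)
R_3 = 31 (n_3 = 4)
R_4 = 17.5 (n_4 = 3)
Step 3: H = 12/(N(N+1)) * sum(R_i^2/n_i) - 3(N+1)
     = 12/(13*14) * (26.5^2/3 + 16^2/3 + 31^2/4 + 17.5^2/3) - 3*14
     = 0.065934 * 661.75 - 42
     = 1.631868.
Step 4: Ties present; correction factor C = 1 - 30/(13^3 - 13) = 0.986264. Corrected H = 1.631868 / 0.986264 = 1.654596.
Step 5: Under H0, H ~ chi^2(3); p-value = 0.647075.
Step 6: alpha = 0.05. fail to reject H0.

H = 1.6546, df = 3, p = 0.647075, fail to reject H0.


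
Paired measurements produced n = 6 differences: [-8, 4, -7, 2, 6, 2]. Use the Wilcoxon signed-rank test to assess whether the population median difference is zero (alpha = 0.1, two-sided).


Step 1: Drop any zero differences (none here) and take |d_i|.
|d| = [8, 4, 7, 2, 6, 2]
Step 2: Midrank |d_i| (ties get averaged ranks).
ranks: |8|->6, |4|->3, |7|->5, |2|->1.5, |6|->4, |2|->1.5
Step 3: Attach original signs; sum ranks with positive sign and with negative sign.
W+ = 3 + 1.5 + 4 + 1.5 = 10
W- = 6 + 5 = 11
(Check: W+ + W- = 21 should equal n(n+1)/2 = 21.)
Step 4: Test statistic W = min(W+, W-) = 10.
Step 5: Ties in |d|, so use the tie-corrected normal approximation.
        E[W] = n(n+1)/4 = 6*7/4 = 10.5.
        Tie groups: |d|=2 (t=2); sum(t^3 - t) = 6.
        Var[W] = n(n+1)(2n+1)/24 - sum(t^3-t)/48 = 546/24 - 6/48 = 22.625.
        z = (W - E[W]) / sqrt(Var[W]) = (10 - 10.5) / 4.7566 = -0.1051.
        Two-sided p = 2*Phi(z) = 0.916282.
Step 6: alpha = 0.1. fail to reject H0.

W+ = 10, W- = 11, W = min = 10, p = 0.916282, fail to reject H0.


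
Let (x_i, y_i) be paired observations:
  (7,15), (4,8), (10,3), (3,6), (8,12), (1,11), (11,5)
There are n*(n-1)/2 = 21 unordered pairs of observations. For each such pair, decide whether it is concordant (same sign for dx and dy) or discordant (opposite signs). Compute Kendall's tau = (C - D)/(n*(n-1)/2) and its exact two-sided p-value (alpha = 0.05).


Step 1: Enumerate the 21 unordered pairs (i,j) with i<j and classify each by sign(x_j-x_i) * sign(y_j-y_i).
  (1,2):dx=-3,dy=-7->C; (1,3):dx=+3,dy=-12->D; (1,4):dx=-4,dy=-9->C; (1,5):dx=+1,dy=-3->D
  (1,6):dx=-6,dy=-4->C; (1,7):dx=+4,dy=-10->D; (2,3):dx=+6,dy=-5->D; (2,4):dx=-1,dy=-2->C
  (2,5):dx=+4,dy=+4->C; (2,6):dx=-3,dy=+3->D; (2,7):dx=+7,dy=-3->D; (3,4):dx=-7,dy=+3->D
  (3,5):dx=-2,dy=+9->D; (3,6):dx=-9,dy=+8->D; (3,7):dx=+1,dy=+2->C; (4,5):dx=+5,dy=+6->C
  (4,6):dx=-2,dy=+5->D; (4,7):dx=+8,dy=-1->D; (5,6):dx=-7,dy=-1->C; (5,7):dx=+3,dy=-7->D
  (6,7):dx=+10,dy=-6->D
Step 2: C = 8, D = 13, total pairs = 21.
Step 3: tau = (C - D)/(n(n-1)/2) = (8 - 13)/21 = -0.238095.
Step 4: Exact two-sided p-value (enumerate n! = 5040 permutations of y under H0): p = 0.561905.
Step 5: alpha = 0.05. fail to reject H0.

tau_b = -0.2381 (C=8, D=13), p = 0.561905, fail to reject H0.


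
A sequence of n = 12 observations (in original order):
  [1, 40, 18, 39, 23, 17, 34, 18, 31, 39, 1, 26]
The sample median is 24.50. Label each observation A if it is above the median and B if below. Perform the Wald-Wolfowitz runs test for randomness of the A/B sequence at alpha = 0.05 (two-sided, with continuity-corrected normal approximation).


Step 1: Compute median = 24.50; label A = above, B = below.
Labels in order: BABABBABAABA  (n_A = 6, n_B = 6)
Step 2: Count runs R = 10.
Step 3: Under H0 (random ordering), E[R] = 2*n_A*n_B/(n_A+n_B) + 1 = 2*6*6/12 + 1 = 7.0000.
        Var[R] = 2*n_A*n_B*(2*n_A*n_B - n_A - n_B) / ((n_A+n_B)^2 * (n_A+n_B-1)) = 4320/1584 = 2.7273.
        SD[R] = 1.6514.
Step 4: Continuity-corrected z = (R - 0.5 - E[R]) / SD[R] = (10 - 0.5 - 7.0000) / 1.6514 = 1.5138.
Step 5: Two-sided p-value via normal approximation = 2*(1 - Phi(|z|)) = 0.130070.
Step 6: alpha = 0.05. fail to reject H0.

R = 10, z = 1.5138, p = 0.130070, fail to reject H0.


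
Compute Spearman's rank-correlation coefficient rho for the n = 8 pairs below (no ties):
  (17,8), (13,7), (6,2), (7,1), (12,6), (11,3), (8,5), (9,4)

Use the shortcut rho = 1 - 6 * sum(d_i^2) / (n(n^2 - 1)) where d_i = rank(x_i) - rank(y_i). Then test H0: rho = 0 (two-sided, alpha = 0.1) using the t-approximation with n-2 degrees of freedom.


Step 1: Rank x and y separately (midranks; no ties here).
rank(x): 17->8, 13->7, 6->1, 7->2, 12->6, 11->5, 8->3, 9->4
rank(y): 8->8, 7->7, 2->2, 1->1, 6->6, 3->3, 5->5, 4->4
Step 2: d_i = R_x(i) - R_y(i); compute d_i^2.
  (8-8)^2=0, (7-7)^2=0, (1-2)^2=1, (2-1)^2=1, (6-6)^2=0, (5-3)^2=4, (3-5)^2=4, (4-4)^2=0
sum(d^2) = 10.
Step 3: rho = 1 - 6*10 / (8*(8^2 - 1)) = 1 - 60/504 = 0.880952.
Step 4: Under H0, t = rho * sqrt((n-2)/(1-rho^2)) = 4.5601 ~ t(6).
Step 5: Two-sided p-value from the t-distribution with 6 df = 0.003850.
Step 6: alpha = 0.1. reject H0.

rho = 0.8810, p = 0.003850, reject H0 at alpha = 0.1.


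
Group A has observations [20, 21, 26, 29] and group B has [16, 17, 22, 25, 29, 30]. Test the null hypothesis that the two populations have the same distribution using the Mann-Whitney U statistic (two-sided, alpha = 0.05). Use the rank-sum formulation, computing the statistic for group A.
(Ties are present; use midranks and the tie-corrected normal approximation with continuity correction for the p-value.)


Step 1: Combine and sort all 10 observations; assign midranks.
sorted (value, group): (16,Y), (17,Y), (20,X), (21,X), (22,Y), (25,Y), (26,X), (29,X), (29,Y), (30,Y)
ranks: 16->1, 17->2, 20->3, 21->4, 22->5, 25->6, 26->7, 29->8.5, 29->8.5, 30->10
Step 2: Rank sum for X: R1 = 3 + 4 + 7 + 8.5 = 22.5.
Step 3: U_X = R1 - n1(n1+1)/2 = 22.5 - 4*5/2 = 22.5 - 10 = 12.5.
       U_Y = n1*n2 - U_X = 24 - 12.5 = 11.5.
Step 4: Ties are present, so use the tie-corrected normal approximation (with continuity correction) for the p-value.
Step 5: p-value = 1.000000; compare to alpha = 0.05. fail to reject H0.

U_X = 12.5, p = 1.000000, fail to reject H0 at alpha = 0.05.


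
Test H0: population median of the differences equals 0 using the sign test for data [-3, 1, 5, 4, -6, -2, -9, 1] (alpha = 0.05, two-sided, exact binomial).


Step 1: Discard zero differences. Original n = 8; n_eff = number of nonzero differences = 8.
Nonzero differences (with sign): -3, +1, +5, +4, -6, -2, -9, +1
Step 2: Count signs: positive = 4, negative = 4.
Step 3: Under H0: P(positive) = 0.5, so the number of positives S ~ Bin(8, 0.5).
Step 4: Two-sided exact p-value = sum of Bin(8,0.5) probabilities at or below the observed probability = 1.000000.
Step 5: alpha = 0.05. fail to reject H0.

n_eff = 8, pos = 4, neg = 4, p = 1.000000, fail to reject H0.


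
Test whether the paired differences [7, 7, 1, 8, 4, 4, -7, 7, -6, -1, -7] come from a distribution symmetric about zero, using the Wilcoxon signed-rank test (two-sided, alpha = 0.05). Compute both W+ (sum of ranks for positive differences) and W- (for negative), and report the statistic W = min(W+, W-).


Step 1: Drop any zero differences (none here) and take |d_i|.
|d| = [7, 7, 1, 8, 4, 4, 7, 7, 6, 1, 7]
Step 2: Midrank |d_i| (ties get averaged ranks).
ranks: |7|->8, |7|->8, |1|->1.5, |8|->11, |4|->3.5, |4|->3.5, |7|->8, |7|->8, |6|->5, |1|->1.5, |7|->8
Step 3: Attach original signs; sum ranks with positive sign and with negative sign.
W+ = 8 + 8 + 1.5 + 11 + 3.5 + 3.5 + 8 = 43.5
W- = 8 + 5 + 1.5 + 8 = 22.5
(Check: W+ + W- = 66 should equal n(n+1)/2 = 66.)
Step 4: Test statistic W = min(W+, W-) = 22.5.
Step 5: Ties in |d|, so use the tie-corrected normal approximation.
        E[W] = n(n+1)/4 = 11*12/4 = 33.
        Tie groups: |d|=1 (t=2), |d|=4 (t=2), |d|=7 (t=5); sum(t^3 - t) = 132.
        Var[W] = n(n+1)(2n+1)/24 - sum(t^3-t)/48 = 3036/24 - 132/48 = 123.75.
        z = (W - E[W]) / sqrt(Var[W]) = (22.5 - 33) / 11.1243 = -0.9439.
        Two-sided p = 2*Phi(z) = 0.345231.
Step 6: alpha = 0.05. fail to reject H0.

W+ = 43.5, W- = 22.5, W = min = 22.5, p = 0.345231, fail to reject H0.


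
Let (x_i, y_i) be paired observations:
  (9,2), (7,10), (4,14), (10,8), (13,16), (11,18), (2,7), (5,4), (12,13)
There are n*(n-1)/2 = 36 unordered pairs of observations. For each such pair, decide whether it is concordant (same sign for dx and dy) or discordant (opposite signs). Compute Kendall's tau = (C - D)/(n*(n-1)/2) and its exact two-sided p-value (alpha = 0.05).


Step 1: Enumerate the 36 unordered pairs (i,j) with i<j and classify each by sign(x_j-x_i) * sign(y_j-y_i).
  (1,2):dx=-2,dy=+8->D; (1,3):dx=-5,dy=+12->D; (1,4):dx=+1,dy=+6->C; (1,5):dx=+4,dy=+14->C
  (1,6):dx=+2,dy=+16->C; (1,7):dx=-7,dy=+5->D; (1,8):dx=-4,dy=+2->D; (1,9):dx=+3,dy=+11->C
  (2,3):dx=-3,dy=+4->D; (2,4):dx=+3,dy=-2->D; (2,5):dx=+6,dy=+6->C; (2,6):dx=+4,dy=+8->C
  (2,7):dx=-5,dy=-3->C; (2,8):dx=-2,dy=-6->C; (2,9):dx=+5,dy=+3->C; (3,4):dx=+6,dy=-6->D
  (3,5):dx=+9,dy=+2->C; (3,6):dx=+7,dy=+4->C; (3,7):dx=-2,dy=-7->C; (3,8):dx=+1,dy=-10->D
  (3,9):dx=+8,dy=-1->D; (4,5):dx=+3,dy=+8->C; (4,6):dx=+1,dy=+10->C; (4,7):dx=-8,dy=-1->C
  (4,8):dx=-5,dy=-4->C; (4,9):dx=+2,dy=+5->C; (5,6):dx=-2,dy=+2->D; (5,7):dx=-11,dy=-9->C
  (5,8):dx=-8,dy=-12->C; (5,9):dx=-1,dy=-3->C; (6,7):dx=-9,dy=-11->C; (6,8):dx=-6,dy=-14->C
  (6,9):dx=+1,dy=-5->D; (7,8):dx=+3,dy=-3->D; (7,9):dx=+10,dy=+6->C; (8,9):dx=+7,dy=+9->C
Step 2: C = 24, D = 12, total pairs = 36.
Step 3: tau = (C - D)/(n(n-1)/2) = (24 - 12)/36 = 0.333333.
Step 4: Exact two-sided p-value (enumerate n! = 362880 permutations of y under H0): p = 0.259518.
Step 5: alpha = 0.05. fail to reject H0.

tau_b = 0.3333 (C=24, D=12), p = 0.259518, fail to reject H0.


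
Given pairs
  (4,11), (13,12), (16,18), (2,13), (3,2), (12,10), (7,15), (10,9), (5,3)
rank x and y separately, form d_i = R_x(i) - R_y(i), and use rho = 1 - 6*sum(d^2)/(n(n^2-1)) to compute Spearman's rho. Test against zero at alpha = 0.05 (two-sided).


Step 1: Rank x and y separately (midranks; no ties here).
rank(x): 4->3, 13->8, 16->9, 2->1, 3->2, 12->7, 7->5, 10->6, 5->4
rank(y): 11->5, 12->6, 18->9, 13->7, 2->1, 10->4, 15->8, 9->3, 3->2
Step 2: d_i = R_x(i) - R_y(i); compute d_i^2.
  (3-5)^2=4, (8-6)^2=4, (9-9)^2=0, (1-7)^2=36, (2-1)^2=1, (7-4)^2=9, (5-8)^2=9, (6-3)^2=9, (4-2)^2=4
sum(d^2) = 76.
Step 3: rho = 1 - 6*76 / (9*(9^2 - 1)) = 1 - 456/720 = 0.366667.
Step 4: Under H0, t = rho * sqrt((n-2)/(1-rho^2)) = 1.0427 ~ t(7).
Step 5: Two-sided p-value from the t-distribution with 7 df = 0.331740.
Step 6: alpha = 0.05. fail to reject H0.

rho = 0.3667, p = 0.331740, fail to reject H0 at alpha = 0.05.


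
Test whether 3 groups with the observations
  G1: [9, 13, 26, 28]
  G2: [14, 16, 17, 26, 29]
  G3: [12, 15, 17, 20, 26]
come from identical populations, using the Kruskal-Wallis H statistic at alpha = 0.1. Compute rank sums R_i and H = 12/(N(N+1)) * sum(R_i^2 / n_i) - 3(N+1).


Step 1: Combine all N = 14 observations and assign midranks.
sorted (value, group, rank): (9,G1,1), (12,G3,2), (13,G1,3), (14,G2,4), (15,G3,5), (16,G2,6), (17,G2,7.5), (17,G3,7.5), (20,G3,9), (26,G1,11), (26,G2,11), (26,G3,11), (28,G1,13), (29,G2,14)
Step 2: Sum ranks within each group.
R_1 = 28 (n_1 = 4)
R_2 = 42.5 (n_2 = 5)
R_3 = 34.5 (n_3 = 5)
Step 3: H = 12/(N(N+1)) * sum(R_i^2/n_i) - 3(N+1)
     = 12/(14*15) * (28^2/4 + 42.5^2/5 + 34.5^2/5) - 3*15
     = 0.057143 * 795.3 - 45
     = 0.445714.
Step 4: Ties present; correction factor C = 1 - 30/(14^3 - 14) = 0.989011. Corrected H = 0.445714 / 0.989011 = 0.450667.
Step 5: Under H0, H ~ chi^2(2); p-value = 0.798250.
Step 6: alpha = 0.1. fail to reject H0.

H = 0.4507, df = 2, p = 0.798250, fail to reject H0.


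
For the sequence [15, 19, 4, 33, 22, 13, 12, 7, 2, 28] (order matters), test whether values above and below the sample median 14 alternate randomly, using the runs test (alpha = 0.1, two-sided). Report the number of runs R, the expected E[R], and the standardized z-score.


Step 1: Compute median = 14; label A = above, B = below.
Labels in order: AABAABBBBA  (n_A = 5, n_B = 5)
Step 2: Count runs R = 5.
Step 3: Under H0 (random ordering), E[R] = 2*n_A*n_B/(n_A+n_B) + 1 = 2*5*5/10 + 1 = 6.0000.
        Var[R] = 2*n_A*n_B*(2*n_A*n_B - n_A - n_B) / ((n_A+n_B)^2 * (n_A+n_B-1)) = 2000/900 = 2.2222.
        SD[R] = 1.4907.
Step 4: Continuity-corrected z = (R + 0.5 - E[R]) / SD[R] = (5 + 0.5 - 6.0000) / 1.4907 = -0.3354.
Step 5: Two-sided p-value via normal approximation = 2*(1 - Phi(|z|)) = 0.737316.
Step 6: alpha = 0.1. fail to reject H0.

R = 5, z = -0.3354, p = 0.737316, fail to reject H0.


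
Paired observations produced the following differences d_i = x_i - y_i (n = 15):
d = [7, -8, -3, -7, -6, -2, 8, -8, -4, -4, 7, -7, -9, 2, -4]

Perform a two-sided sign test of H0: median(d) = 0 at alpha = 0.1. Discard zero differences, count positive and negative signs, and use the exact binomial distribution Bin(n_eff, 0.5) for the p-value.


Step 1: Discard zero differences. Original n = 15; n_eff = number of nonzero differences = 15.
Nonzero differences (with sign): +7, -8, -3, -7, -6, -2, +8, -8, -4, -4, +7, -7, -9, +2, -4
Step 2: Count signs: positive = 4, negative = 11.
Step 3: Under H0: P(positive) = 0.5, so the number of positives S ~ Bin(15, 0.5).
Step 4: Two-sided exact p-value = sum of Bin(15,0.5) probabilities at or below the observed probability = 0.118469.
Step 5: alpha = 0.1. fail to reject H0.

n_eff = 15, pos = 4, neg = 11, p = 0.118469, fail to reject H0.


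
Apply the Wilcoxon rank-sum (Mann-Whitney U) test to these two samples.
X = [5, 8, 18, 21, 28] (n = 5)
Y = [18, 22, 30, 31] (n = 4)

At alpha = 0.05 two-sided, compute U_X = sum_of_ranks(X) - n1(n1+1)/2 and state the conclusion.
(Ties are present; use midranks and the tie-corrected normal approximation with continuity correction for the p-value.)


Step 1: Combine and sort all 9 observations; assign midranks.
sorted (value, group): (5,X), (8,X), (18,X), (18,Y), (21,X), (22,Y), (28,X), (30,Y), (31,Y)
ranks: 5->1, 8->2, 18->3.5, 18->3.5, 21->5, 22->6, 28->7, 30->8, 31->9
Step 2: Rank sum for X: R1 = 1 + 2 + 3.5 + 5 + 7 = 18.5.
Step 3: U_X = R1 - n1(n1+1)/2 = 18.5 - 5*6/2 = 18.5 - 15 = 3.5.
       U_Y = n1*n2 - U_X = 20 - 3.5 = 16.5.
Step 4: Ties are present, so use the tie-corrected normal approximation (with continuity correction) for the p-value.
Step 5: p-value = 0.139983; compare to alpha = 0.05. fail to reject H0.

U_X = 3.5, p = 0.139983, fail to reject H0 at alpha = 0.05.


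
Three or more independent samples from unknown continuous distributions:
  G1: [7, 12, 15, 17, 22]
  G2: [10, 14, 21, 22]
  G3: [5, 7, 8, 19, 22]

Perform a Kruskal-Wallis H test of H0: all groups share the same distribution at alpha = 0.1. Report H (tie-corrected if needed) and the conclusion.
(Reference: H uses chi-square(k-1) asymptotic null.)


Step 1: Combine all N = 14 observations and assign midranks.
sorted (value, group, rank): (5,G3,1), (7,G1,2.5), (7,G3,2.5), (8,G3,4), (10,G2,5), (12,G1,6), (14,G2,7), (15,G1,8), (17,G1,9), (19,G3,10), (21,G2,11), (22,G1,13), (22,G2,13), (22,G3,13)
Step 2: Sum ranks within each group.
R_1 = 38.5 (n_1 = 5)
R_2 = 36 (n_2 = 4)
R_3 = 30.5 (n_3 = 5)
Step 3: H = 12/(N(N+1)) * sum(R_i^2/n_i) - 3(N+1)
     = 12/(14*15) * (38.5^2/5 + 36^2/4 + 30.5^2/5) - 3*15
     = 0.057143 * 806.5 - 45
     = 1.085714.
Step 4: Ties present; correction factor C = 1 - 30/(14^3 - 14) = 0.989011. Corrected H = 1.085714 / 0.989011 = 1.097778.
Step 5: Under H0, H ~ chi^2(2); p-value = 0.577591.
Step 6: alpha = 0.1. fail to reject H0.

H = 1.0978, df = 2, p = 0.577591, fail to reject H0.


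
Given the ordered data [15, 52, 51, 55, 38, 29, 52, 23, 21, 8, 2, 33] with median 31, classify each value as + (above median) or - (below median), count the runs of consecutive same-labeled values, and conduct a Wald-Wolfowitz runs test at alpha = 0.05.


Step 1: Compute median = 31; label A = above, B = below.
Labels in order: BAAAABABBBBA  (n_A = 6, n_B = 6)
Step 2: Count runs R = 6.
Step 3: Under H0 (random ordering), E[R] = 2*n_A*n_B/(n_A+n_B) + 1 = 2*6*6/12 + 1 = 7.0000.
        Var[R] = 2*n_A*n_B*(2*n_A*n_B - n_A - n_B) / ((n_A+n_B)^2 * (n_A+n_B-1)) = 4320/1584 = 2.7273.
        SD[R] = 1.6514.
Step 4: Continuity-corrected z = (R + 0.5 - E[R]) / SD[R] = (6 + 0.5 - 7.0000) / 1.6514 = -0.3028.
Step 5: Two-sided p-value via normal approximation = 2*(1 - Phi(|z|)) = 0.762069.
Step 6: alpha = 0.05. fail to reject H0.

R = 6, z = -0.3028, p = 0.762069, fail to reject H0.


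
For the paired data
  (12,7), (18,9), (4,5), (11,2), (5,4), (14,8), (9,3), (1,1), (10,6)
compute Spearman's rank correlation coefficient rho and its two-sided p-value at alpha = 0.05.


Step 1: Rank x and y separately (midranks; no ties here).
rank(x): 12->7, 18->9, 4->2, 11->6, 5->3, 14->8, 9->4, 1->1, 10->5
rank(y): 7->7, 9->9, 5->5, 2->2, 4->4, 8->8, 3->3, 1->1, 6->6
Step 2: d_i = R_x(i) - R_y(i); compute d_i^2.
  (7-7)^2=0, (9-9)^2=0, (2-5)^2=9, (6-2)^2=16, (3-4)^2=1, (8-8)^2=0, (4-3)^2=1, (1-1)^2=0, (5-6)^2=1
sum(d^2) = 28.
Step 3: rho = 1 - 6*28 / (9*(9^2 - 1)) = 1 - 168/720 = 0.766667.
Step 4: Under H0, t = rho * sqrt((n-2)/(1-rho^2)) = 3.1593 ~ t(7).
Step 5: Two-sided p-value from the t-distribution with 7 df = 0.015944.
Step 6: alpha = 0.05. reject H0.

rho = 0.7667, p = 0.015944, reject H0 at alpha = 0.05.


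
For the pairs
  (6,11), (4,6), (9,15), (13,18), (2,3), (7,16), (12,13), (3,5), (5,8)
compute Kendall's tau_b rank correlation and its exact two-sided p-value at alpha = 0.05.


Step 1: Enumerate the 36 unordered pairs (i,j) with i<j and classify each by sign(x_j-x_i) * sign(y_j-y_i).
  (1,2):dx=-2,dy=-5->C; (1,3):dx=+3,dy=+4->C; (1,4):dx=+7,dy=+7->C; (1,5):dx=-4,dy=-8->C
  (1,6):dx=+1,dy=+5->C; (1,7):dx=+6,dy=+2->C; (1,8):dx=-3,dy=-6->C; (1,9):dx=-1,dy=-3->C
  (2,3):dx=+5,dy=+9->C; (2,4):dx=+9,dy=+12->C; (2,5):dx=-2,dy=-3->C; (2,6):dx=+3,dy=+10->C
  (2,7):dx=+8,dy=+7->C; (2,8):dx=-1,dy=-1->C; (2,9):dx=+1,dy=+2->C; (3,4):dx=+4,dy=+3->C
  (3,5):dx=-7,dy=-12->C; (3,6):dx=-2,dy=+1->D; (3,7):dx=+3,dy=-2->D; (3,8):dx=-6,dy=-10->C
  (3,9):dx=-4,dy=-7->C; (4,5):dx=-11,dy=-15->C; (4,6):dx=-6,dy=-2->C; (4,7):dx=-1,dy=-5->C
  (4,8):dx=-10,dy=-13->C; (4,9):dx=-8,dy=-10->C; (5,6):dx=+5,dy=+13->C; (5,7):dx=+10,dy=+10->C
  (5,8):dx=+1,dy=+2->C; (5,9):dx=+3,dy=+5->C; (6,7):dx=+5,dy=-3->D; (6,8):dx=-4,dy=-11->C
  (6,9):dx=-2,dy=-8->C; (7,8):dx=-9,dy=-8->C; (7,9):dx=-7,dy=-5->C; (8,9):dx=+2,dy=+3->C
Step 2: C = 33, D = 3, total pairs = 36.
Step 3: tau = (C - D)/(n(n-1)/2) = (33 - 3)/36 = 0.833333.
Step 4: Exact two-sided p-value (enumerate n! = 362880 permutations of y under H0): p = 0.000854.
Step 5: alpha = 0.05. reject H0.

tau_b = 0.8333 (C=33, D=3), p = 0.000854, reject H0.


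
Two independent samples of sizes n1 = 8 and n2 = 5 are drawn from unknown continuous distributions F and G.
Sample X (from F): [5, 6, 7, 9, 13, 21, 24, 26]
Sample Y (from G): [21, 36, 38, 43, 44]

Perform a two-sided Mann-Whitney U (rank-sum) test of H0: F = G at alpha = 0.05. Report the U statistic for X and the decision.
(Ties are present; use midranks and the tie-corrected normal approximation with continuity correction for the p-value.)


Step 1: Combine and sort all 13 observations; assign midranks.
sorted (value, group): (5,X), (6,X), (7,X), (9,X), (13,X), (21,X), (21,Y), (24,X), (26,X), (36,Y), (38,Y), (43,Y), (44,Y)
ranks: 5->1, 6->2, 7->3, 9->4, 13->5, 21->6.5, 21->6.5, 24->8, 26->9, 36->10, 38->11, 43->12, 44->13
Step 2: Rank sum for X: R1 = 1 + 2 + 3 + 4 + 5 + 6.5 + 8 + 9 = 38.5.
Step 3: U_X = R1 - n1(n1+1)/2 = 38.5 - 8*9/2 = 38.5 - 36 = 2.5.
       U_Y = n1*n2 - U_X = 40 - 2.5 = 37.5.
Step 4: Ties are present, so use the tie-corrected normal approximation (with continuity correction) for the p-value.
Step 5: p-value = 0.012704; compare to alpha = 0.05. reject H0.

U_X = 2.5, p = 0.012704, reject H0 at alpha = 0.05.


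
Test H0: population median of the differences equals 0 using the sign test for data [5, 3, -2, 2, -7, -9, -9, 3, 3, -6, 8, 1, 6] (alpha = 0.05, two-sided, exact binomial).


Step 1: Discard zero differences. Original n = 13; n_eff = number of nonzero differences = 13.
Nonzero differences (with sign): +5, +3, -2, +2, -7, -9, -9, +3, +3, -6, +8, +1, +6
Step 2: Count signs: positive = 8, negative = 5.
Step 3: Under H0: P(positive) = 0.5, so the number of positives S ~ Bin(13, 0.5).
Step 4: Two-sided exact p-value = sum of Bin(13,0.5) probabilities at or below the observed probability = 0.581055.
Step 5: alpha = 0.05. fail to reject H0.

n_eff = 13, pos = 8, neg = 5, p = 0.581055, fail to reject H0.


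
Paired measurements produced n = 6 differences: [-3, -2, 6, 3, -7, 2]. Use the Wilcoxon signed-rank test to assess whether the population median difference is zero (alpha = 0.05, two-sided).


Step 1: Drop any zero differences (none here) and take |d_i|.
|d| = [3, 2, 6, 3, 7, 2]
Step 2: Midrank |d_i| (ties get averaged ranks).
ranks: |3|->3.5, |2|->1.5, |6|->5, |3|->3.5, |7|->6, |2|->1.5
Step 3: Attach original signs; sum ranks with positive sign and with negative sign.
W+ = 5 + 3.5 + 1.5 = 10
W- = 3.5 + 1.5 + 6 = 11
(Check: W+ + W- = 21 should equal n(n+1)/2 = 21.)
Step 4: Test statistic W = min(W+, W-) = 10.
Step 5: Ties in |d|, so use the tie-corrected normal approximation.
        E[W] = n(n+1)/4 = 6*7/4 = 10.5.
        Tie groups: |d|=2 (t=2), |d|=3 (t=2); sum(t^3 - t) = 12.
        Var[W] = n(n+1)(2n+1)/24 - sum(t^3-t)/48 = 546/24 - 12/48 = 22.5.
        z = (W - E[W]) / sqrt(Var[W]) = (10 - 10.5) / 4.7434 = -0.1054.
        Two-sided p = 2*Phi(z) = 0.916051.
Step 6: alpha = 0.05. fail to reject H0.

W+ = 10, W- = 11, W = min = 10, p = 0.916051, fail to reject H0.
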